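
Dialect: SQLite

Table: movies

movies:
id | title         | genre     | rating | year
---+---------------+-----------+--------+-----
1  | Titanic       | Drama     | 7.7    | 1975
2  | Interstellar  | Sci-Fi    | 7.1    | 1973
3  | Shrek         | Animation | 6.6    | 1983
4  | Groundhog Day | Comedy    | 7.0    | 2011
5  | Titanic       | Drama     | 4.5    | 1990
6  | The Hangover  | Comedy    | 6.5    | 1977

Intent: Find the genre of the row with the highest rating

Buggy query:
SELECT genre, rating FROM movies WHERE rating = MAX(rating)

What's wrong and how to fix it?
Bug: MAX(rating) is an aggregate and cannot be used directly in WHERE

Fix: Use a subquery: WHERE rating = (SELECT MAX(rating) FROM movies)

Corrected query:
SELECT genre, rating FROM movies WHERE rating = (SELECT MAX(rating) FROM movies)

Result:
genre | rating
------+-------
Drama | 7.7   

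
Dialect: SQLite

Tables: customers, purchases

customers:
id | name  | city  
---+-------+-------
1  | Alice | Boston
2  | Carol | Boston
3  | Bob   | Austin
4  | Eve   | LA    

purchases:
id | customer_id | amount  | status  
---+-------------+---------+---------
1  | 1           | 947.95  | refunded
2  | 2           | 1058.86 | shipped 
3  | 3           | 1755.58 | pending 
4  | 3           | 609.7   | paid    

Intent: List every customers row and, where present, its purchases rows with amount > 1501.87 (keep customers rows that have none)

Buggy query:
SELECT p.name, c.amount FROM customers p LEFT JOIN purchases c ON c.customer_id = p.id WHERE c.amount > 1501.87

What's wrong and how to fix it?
Bug: A WHERE condition on the right-hand table after LEFT JOIN drops unmatched parents

Fix: Put 'c.amount > 1501.87' in the JOIN's ON clause instead of WHERE

Corrected query:
SELECT p.name, c.amount FROM customers p LEFT JOIN purchases c ON c.customer_id = p.id AND c.amount > 1501.87

Result:
name  | amount 
------+--------
Alice | NULL   
Carol | NULL   
Bob   | 1755.58
Eve   | NULL   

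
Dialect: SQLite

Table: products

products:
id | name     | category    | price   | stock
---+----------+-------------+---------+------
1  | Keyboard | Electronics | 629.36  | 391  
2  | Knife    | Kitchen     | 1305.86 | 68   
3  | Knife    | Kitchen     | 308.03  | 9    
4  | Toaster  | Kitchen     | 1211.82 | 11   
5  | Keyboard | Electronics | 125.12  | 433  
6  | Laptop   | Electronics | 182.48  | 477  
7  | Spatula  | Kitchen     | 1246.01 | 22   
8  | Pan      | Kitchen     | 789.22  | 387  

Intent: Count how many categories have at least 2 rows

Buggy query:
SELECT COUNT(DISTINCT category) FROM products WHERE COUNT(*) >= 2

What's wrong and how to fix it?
Bug: WHERE filters individual rows, not groups, so a group-level COUNT is invalid there

Fix: Use a subquery that GROUPs and filters with HAVING, then count its rows

Corrected query:
SELECT COUNT(*) FROM (SELECT category FROM products GROUP BY category HAVING COUNT(*) >= 2)

Result:
COUNT(*)
--------
2       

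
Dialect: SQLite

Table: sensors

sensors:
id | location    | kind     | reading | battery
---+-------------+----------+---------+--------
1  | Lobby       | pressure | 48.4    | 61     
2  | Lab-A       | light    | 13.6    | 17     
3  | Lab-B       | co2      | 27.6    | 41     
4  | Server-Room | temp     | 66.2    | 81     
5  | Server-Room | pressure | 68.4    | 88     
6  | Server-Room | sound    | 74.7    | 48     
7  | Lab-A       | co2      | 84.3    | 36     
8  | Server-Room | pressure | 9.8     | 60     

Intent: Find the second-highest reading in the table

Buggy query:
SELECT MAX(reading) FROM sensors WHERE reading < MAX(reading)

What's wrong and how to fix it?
Bug: MAX(reading) on the right of the comparison is an aggregate-in-WHERE error

Fix: Put the inner MAX in a scalar subquery

Corrected query:
SELECT MAX(reading) FROM sensors WHERE reading < (SELECT MAX(reading) FROM sensors)

Result:
MAX(reading)
------------
74.7        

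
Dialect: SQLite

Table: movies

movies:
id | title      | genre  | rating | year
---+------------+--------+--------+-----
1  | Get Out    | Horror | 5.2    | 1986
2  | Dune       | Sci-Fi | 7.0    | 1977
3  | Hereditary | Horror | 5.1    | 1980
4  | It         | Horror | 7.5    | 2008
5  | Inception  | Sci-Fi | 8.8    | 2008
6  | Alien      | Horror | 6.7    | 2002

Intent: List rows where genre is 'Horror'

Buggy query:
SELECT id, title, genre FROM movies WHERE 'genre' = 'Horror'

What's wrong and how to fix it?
Bug: Single quotes denote string literals in SQL; the column name is being compared as a constant string

Fix: Remove the quotes around the column name (or use double quotes for an identifier)

Corrected query:
SELECT id, title, genre FROM movies WHERE genre = 'Horror'

Result:
id | title      | genre 
---+------------+-------
1  | Get Out    | Horror
3  | Hereditary | Horror
4  | It         | Horror
6  | Alien      | Horror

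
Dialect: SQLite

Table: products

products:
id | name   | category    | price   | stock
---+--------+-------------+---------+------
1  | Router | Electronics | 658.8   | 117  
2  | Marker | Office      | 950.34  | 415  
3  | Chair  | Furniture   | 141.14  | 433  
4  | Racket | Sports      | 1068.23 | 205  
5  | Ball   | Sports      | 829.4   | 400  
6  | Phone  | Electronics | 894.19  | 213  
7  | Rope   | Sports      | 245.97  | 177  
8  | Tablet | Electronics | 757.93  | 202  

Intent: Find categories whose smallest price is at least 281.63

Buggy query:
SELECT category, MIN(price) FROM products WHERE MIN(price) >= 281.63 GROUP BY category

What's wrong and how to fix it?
Bug: MIN() in WHERE is a misuse of aggregate

Fix: Use HAVING for the per-group MIN condition

Corrected query:
SELECT category, MIN(price) FROM products GROUP BY category HAVING MIN(price) >= 281.63

Result:
category    | MIN(price)
------------+-----------
Electronics | 658.8     
Office      | 950.34    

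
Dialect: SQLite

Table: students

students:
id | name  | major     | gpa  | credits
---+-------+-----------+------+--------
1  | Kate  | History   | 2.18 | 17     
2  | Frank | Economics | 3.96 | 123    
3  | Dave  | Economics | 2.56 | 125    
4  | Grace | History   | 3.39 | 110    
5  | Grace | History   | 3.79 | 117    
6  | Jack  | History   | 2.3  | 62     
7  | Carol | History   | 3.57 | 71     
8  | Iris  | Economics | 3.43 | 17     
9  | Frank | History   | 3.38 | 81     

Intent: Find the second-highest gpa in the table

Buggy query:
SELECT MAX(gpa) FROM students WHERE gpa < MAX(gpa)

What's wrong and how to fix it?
Bug: MAX(gpa) on the right of the comparison is an aggregate-in-WHERE error

Fix: Put the inner MAX in a scalar subquery

Corrected query:
SELECT MAX(gpa) FROM students WHERE gpa < (SELECT MAX(gpa) FROM students)

Result:
MAX(gpa)
--------
3.79    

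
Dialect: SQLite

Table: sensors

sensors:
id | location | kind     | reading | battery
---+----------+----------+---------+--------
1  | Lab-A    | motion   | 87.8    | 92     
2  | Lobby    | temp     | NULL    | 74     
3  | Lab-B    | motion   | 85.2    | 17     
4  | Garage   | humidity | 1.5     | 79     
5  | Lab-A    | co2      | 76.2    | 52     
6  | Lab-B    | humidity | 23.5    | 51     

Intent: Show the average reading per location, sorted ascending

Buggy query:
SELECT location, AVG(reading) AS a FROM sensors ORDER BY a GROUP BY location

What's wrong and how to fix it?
Bug: ORDER BY appears before GROUP BY; SQL clause order requires GROUP BY first

Fix: Reorder: SELECT … FROM … GROUP BY … ORDER BY …

Corrected query:
SELECT location, AVG(reading) AS a FROM sensors GROUP BY location ORDER BY a

Result:
location | a    
---------+------
Lobby    | NULL 
Garage   | 1.5  
Lab-B    | 54.35
Lab-A    | 82   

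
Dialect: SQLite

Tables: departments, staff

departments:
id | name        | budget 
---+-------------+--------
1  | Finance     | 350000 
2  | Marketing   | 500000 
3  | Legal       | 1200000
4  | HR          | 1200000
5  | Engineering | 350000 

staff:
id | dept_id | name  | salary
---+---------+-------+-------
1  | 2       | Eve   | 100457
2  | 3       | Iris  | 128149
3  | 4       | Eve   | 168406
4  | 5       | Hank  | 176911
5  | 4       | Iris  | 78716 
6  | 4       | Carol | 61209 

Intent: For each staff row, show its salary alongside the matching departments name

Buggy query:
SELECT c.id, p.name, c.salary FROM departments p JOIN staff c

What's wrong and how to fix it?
Bug: Missing join condition: each staff row is matched to all departments rows instead of just its own

Fix: Specify the join condition linking the foreign key to the parent id

Corrected query:
SELECT c.id, p.name, c.salary FROM departments p JOIN staff c ON c.dept_id = p.id

Result:
id | name        | salary
---+-------------+-------
1  | Marketing   | 100457
2  | Legal       | 128149
3  | HR          | 168406
4  | Engineering | 176911
5  | HR          | 78716 
6  | HR          | 61209 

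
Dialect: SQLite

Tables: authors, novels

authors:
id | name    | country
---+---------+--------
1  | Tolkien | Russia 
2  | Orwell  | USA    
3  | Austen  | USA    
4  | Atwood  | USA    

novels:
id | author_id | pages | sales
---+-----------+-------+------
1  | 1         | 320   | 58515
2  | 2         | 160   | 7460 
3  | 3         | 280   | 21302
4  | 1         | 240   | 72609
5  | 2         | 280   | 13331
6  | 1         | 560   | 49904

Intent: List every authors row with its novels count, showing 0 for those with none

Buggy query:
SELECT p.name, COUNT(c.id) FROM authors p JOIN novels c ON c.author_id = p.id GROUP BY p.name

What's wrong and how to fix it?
Bug: An inner join excludes parents with zero children

Fix: Use LEFT JOIN so parents without children still appear (COUNT(c.id) gives 0)

Corrected query:
SELECT p.name, COUNT(c.id) FROM authors p LEFT JOIN novels c ON c.author_id = p.id GROUP BY p.name

Result:
name    | COUNT(c.id)
--------+------------
Atwood  | 0          
Austen  | 1          
Orwell  | 2          
Tolkien | 3          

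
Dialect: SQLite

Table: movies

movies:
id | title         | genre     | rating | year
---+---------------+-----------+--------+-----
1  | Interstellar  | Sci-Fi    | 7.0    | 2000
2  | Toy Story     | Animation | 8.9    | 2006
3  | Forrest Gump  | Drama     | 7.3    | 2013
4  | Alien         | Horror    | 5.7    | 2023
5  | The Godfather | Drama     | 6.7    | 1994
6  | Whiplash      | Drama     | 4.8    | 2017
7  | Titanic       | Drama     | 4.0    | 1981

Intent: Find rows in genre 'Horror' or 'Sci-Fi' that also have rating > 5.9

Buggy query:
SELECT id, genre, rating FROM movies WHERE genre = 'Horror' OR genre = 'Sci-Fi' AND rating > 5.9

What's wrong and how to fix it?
Bug: Without parentheses, AND is evaluated before OR, so the rating filter only applies to the 'Sci-Fi' branch

Fix: Group the OR with parentheses (or use IN), then AND the threshold

Corrected query:
SELECT id, genre, rating FROM movies WHERE (genre = 'Horror' OR genre = 'Sci-Fi') AND rating > 5.9

Result:
id | genre  | rating
---+--------+-------
1  | Sci-Fi | 7     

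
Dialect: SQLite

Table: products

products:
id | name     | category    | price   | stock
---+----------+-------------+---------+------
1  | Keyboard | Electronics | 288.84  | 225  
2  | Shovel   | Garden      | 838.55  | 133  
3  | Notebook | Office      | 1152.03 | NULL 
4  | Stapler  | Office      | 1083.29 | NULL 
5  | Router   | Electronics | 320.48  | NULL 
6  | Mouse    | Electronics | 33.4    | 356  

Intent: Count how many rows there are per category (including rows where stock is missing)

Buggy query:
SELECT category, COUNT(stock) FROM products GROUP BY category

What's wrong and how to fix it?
Bug: COUNT(stock) skips NULLs, so groups with missing stock are undercounted

Fix: Replace COUNT(stock) with COUNT(*)

Corrected query:
SELECT category, COUNT(*) FROM products GROUP BY category

Result:
category    | COUNT(*)
------------+---------
Electronics | 3       
Garden      | 1       
Office      | 2       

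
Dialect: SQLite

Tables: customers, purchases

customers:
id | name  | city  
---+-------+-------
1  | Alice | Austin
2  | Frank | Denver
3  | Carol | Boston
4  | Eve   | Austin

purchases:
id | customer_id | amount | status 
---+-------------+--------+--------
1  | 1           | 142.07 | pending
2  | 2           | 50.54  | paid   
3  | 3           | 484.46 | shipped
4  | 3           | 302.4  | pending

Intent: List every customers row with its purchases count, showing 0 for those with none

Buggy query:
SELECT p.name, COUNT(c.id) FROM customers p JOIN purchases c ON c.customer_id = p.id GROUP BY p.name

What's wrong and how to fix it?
Bug: An inner join excludes parents with zero children

Fix: Use LEFT JOIN so parents without children still appear (COUNT(c.id) gives 0)

Corrected query:
SELECT p.name, COUNT(c.id) FROM customers p LEFT JOIN purchases c ON c.customer_id = p.id GROUP BY p.name

Result:
name  | COUNT(c.id)
------+------------
Alice | 1          
Carol | 2          
Eve   | 0          
Frank | 1          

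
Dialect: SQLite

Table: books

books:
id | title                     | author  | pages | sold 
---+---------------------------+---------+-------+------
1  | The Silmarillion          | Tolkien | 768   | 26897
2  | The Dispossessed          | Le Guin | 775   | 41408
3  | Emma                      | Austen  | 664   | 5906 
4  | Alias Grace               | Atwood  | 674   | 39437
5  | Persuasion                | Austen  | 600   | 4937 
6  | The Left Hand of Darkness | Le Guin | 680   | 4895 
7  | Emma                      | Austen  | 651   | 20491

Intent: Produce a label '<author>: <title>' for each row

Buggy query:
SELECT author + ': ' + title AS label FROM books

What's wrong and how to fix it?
Bug: SQLite uses || for string concatenation; + coerces text to numbers (yielding 0)

Fix: Use the || operator for string concatenation

Corrected query:
SELECT author || ': ' || title AS label FROM books

Result:
label                             
----------------------------------
Tolkien: The Silmarillion         
Le Guin: The Dispossessed         
Austen: Emma                      
Atwood: Alias Grace               
Austen: Persuasion                
Le Guin: The Left Hand of Darkness
Austen: Emma                      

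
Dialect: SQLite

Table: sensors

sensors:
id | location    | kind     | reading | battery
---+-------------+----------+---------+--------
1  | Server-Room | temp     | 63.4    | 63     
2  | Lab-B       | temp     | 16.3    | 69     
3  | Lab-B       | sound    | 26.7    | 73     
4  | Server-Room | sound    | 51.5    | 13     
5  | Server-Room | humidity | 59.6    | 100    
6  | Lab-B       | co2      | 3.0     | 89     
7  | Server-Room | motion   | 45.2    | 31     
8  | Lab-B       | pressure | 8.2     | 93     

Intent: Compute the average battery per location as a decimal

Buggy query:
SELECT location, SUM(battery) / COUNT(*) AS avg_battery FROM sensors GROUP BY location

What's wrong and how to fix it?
Bug: SUM(battery) and COUNT(*) are both integers; the division truncates the fractional part

Fix: Cast one side to REAL so the division keeps the fractional part

Corrected query:
SELECT location, SUM(battery) * 1.0 / COUNT(*) AS avg_battery FROM sensors GROUP BY location

Result:
location    | avg_battery
------------+------------
Lab-B       | 81         
Server-Room | 51.75      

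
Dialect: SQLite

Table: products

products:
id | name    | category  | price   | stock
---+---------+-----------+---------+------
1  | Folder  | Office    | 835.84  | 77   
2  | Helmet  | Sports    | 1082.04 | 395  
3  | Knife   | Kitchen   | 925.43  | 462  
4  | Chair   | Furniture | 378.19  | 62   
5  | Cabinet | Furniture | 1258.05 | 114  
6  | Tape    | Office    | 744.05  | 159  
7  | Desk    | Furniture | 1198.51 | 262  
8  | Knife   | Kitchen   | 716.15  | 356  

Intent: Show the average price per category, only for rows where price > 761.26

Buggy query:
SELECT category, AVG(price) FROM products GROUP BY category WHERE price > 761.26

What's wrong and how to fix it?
Bug: WHERE cannot follow GROUP BY

Fix: Place WHERE between FROM and GROUP BY

Corrected query:
SELECT category, AVG(price) FROM products WHERE price > 761.26 GROUP BY category

Result:
category  | AVG(price)
----------+-----------
Furniture | 1228.28   
Kitchen   | 925.43    
Office    | 835.84    
Sports    | 1082.04   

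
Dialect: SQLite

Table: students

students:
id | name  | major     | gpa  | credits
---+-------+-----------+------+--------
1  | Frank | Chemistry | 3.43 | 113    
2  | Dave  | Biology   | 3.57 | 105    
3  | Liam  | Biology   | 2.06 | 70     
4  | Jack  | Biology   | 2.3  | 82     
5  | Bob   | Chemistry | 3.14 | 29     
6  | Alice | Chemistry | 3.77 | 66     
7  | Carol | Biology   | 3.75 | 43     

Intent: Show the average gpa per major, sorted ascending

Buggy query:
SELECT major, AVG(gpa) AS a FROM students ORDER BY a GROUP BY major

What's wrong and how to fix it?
Bug: ORDER BY appears before GROUP BY; SQL clause order requires GROUP BY first

Fix: Move ORDER BY to the end, after GROUP BY

Corrected query:
SELECT major, AVG(gpa) AS a FROM students GROUP BY major ORDER BY a

Result:
major     | a       
----------+---------
Biology   | 2.92    
Chemistry | 3.446667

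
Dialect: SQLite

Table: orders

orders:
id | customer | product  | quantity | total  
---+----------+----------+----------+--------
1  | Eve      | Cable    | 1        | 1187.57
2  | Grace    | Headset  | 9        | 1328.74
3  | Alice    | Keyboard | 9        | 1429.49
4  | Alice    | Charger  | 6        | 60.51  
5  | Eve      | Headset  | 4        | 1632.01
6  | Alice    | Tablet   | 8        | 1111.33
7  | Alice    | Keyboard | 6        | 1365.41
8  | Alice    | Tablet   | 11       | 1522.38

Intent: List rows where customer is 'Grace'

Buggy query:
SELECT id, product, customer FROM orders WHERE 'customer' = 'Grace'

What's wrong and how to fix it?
Bug: Single quotes denote string literals in SQL; the column name is being compared as a constant string

Fix: Remove the quotes around the column name (or use double quotes for an identifier)

Corrected query:
SELECT id, product, customer FROM orders WHERE customer = 'Grace'

Result:
id | product | customer
---+---------+---------
2  | Headset | Grace   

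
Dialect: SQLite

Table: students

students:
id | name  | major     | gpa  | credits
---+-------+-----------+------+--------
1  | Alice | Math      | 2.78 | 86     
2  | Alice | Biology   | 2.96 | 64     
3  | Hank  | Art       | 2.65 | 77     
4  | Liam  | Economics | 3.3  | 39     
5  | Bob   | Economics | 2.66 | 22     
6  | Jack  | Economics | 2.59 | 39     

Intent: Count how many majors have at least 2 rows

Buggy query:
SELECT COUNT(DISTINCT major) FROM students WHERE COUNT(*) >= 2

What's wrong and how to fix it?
Bug: COUNT(*) cannot appear in WHERE; the per-group count doesn't exist yet

Fix: Use a subquery that GROUPs and filters with HAVING, then count its rows

Corrected query:
SELECT COUNT(*) FROM (SELECT major FROM students GROUP BY major HAVING COUNT(*) >= 2)

Result:
COUNT(*)
--------
1       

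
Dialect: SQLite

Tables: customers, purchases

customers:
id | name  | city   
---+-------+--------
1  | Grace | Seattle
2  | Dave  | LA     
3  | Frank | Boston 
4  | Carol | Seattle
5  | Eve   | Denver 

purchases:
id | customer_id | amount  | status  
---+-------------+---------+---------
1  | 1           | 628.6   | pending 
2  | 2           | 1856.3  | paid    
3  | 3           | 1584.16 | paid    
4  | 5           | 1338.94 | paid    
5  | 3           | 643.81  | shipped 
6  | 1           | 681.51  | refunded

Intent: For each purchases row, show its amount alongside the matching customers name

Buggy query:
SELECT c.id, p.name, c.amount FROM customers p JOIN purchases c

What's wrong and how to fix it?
Bug: Missing join condition: each purchases row is matched to all customers rows instead of just its own

Fix: Specify the join condition linking the foreign key to the parent id

Corrected query:
SELECT c.id, p.name, c.amount FROM customers p JOIN purchases c ON c.customer_id = p.id

Result:
id | name  | amount 
---+-------+--------
1  | Grace | 628.6  
2  | Dave  | 1856.3 
3  | Frank | 1584.16
4  | Eve   | 1338.94
5  | Frank | 643.81 
6  | Grace | 681.51 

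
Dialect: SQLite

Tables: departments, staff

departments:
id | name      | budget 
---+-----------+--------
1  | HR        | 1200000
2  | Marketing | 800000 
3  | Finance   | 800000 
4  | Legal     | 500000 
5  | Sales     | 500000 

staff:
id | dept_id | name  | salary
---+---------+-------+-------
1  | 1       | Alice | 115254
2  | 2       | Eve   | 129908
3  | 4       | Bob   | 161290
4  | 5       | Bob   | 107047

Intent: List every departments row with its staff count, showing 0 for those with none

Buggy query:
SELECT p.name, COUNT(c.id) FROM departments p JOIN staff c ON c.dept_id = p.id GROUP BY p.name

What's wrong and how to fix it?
Bug: INNER JOIN drops departments rows that have no matching staff rows

Fix: Use LEFT JOIN so parents without children still appear (COUNT(c.id) gives 0)

Corrected query:
SELECT p.name, COUNT(c.id) FROM departments p LEFT JOIN staff c ON c.dept_id = p.id GROUP BY p.name

Result:
name      | COUNT(c.id)
----------+------------
Finance   | 0          
HR        | 1          
Legal     | 1          
Marketing | 1          
Sales     | 1          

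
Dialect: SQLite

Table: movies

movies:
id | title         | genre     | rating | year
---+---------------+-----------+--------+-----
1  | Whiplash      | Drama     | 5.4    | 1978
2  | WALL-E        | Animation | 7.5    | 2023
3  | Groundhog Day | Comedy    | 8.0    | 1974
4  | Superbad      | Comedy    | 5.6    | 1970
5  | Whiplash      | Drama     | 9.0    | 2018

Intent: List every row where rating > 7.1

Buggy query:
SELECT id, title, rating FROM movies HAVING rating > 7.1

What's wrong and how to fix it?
Bug: HAVING filters the output of aggregation, but this query has no GROUP BY and no aggregate functions, so SQLite rejects it (HAVING clause on a non-aggregate query); the condition here is per row

Fix: Use WHERE for row-level filtering

Corrected query:
SELECT id, title, rating FROM movies WHERE rating > 7.1

Result:
id | title         | rating
---+---------------+-------
2  | WALL-E        | 7.5   
3  | Groundhog Day | 8     
5  | Whiplash      | 9     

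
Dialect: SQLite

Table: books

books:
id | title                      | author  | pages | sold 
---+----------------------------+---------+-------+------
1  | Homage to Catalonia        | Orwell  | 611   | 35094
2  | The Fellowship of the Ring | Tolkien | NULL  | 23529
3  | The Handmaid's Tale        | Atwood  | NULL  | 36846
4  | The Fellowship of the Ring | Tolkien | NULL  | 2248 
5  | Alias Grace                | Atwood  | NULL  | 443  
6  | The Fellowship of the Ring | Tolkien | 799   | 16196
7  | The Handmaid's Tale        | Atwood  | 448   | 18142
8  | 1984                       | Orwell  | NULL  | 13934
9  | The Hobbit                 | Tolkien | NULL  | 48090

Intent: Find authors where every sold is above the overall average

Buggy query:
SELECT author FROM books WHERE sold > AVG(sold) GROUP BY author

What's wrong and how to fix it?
Bug: WHERE evaluates per row before aggregation, so AVG() is unavailable

Fix: Use a subquery for AVG and a HAVING MIN(...) filter so the condition holds for every row in the group

Corrected query:
SELECT author FROM books GROUP BY author HAVING MIN(sold) > (SELECT AVG(sold) FROM books)

Result:
(no rows)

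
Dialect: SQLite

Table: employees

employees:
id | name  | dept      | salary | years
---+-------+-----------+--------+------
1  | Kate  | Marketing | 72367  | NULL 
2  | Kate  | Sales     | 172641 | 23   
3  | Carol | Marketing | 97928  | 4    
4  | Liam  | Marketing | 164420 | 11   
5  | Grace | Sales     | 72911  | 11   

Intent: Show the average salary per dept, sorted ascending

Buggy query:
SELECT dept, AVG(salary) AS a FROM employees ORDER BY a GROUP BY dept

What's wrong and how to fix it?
Bug: GROUP BY must precede ORDER BY

Fix: Move ORDER BY to the end, after GROUP BY

Corrected query:
SELECT dept, AVG(salary) AS a FROM employees GROUP BY dept ORDER BY a

Result:
dept      | a            
----------+--------------
Marketing | 111571.666667
Sales     | 122776       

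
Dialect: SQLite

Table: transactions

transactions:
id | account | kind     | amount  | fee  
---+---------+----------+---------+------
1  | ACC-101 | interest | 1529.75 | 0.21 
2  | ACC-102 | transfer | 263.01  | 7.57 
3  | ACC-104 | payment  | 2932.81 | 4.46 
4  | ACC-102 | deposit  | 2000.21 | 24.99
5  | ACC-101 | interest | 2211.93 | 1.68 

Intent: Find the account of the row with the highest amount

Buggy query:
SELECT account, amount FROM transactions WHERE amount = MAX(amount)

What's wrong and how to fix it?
Bug: MAX(amount) is an aggregate and cannot be used directly in WHERE

Fix: Wrap MAX in a scalar subquery so WHERE compares against a single value

Corrected query:
SELECT account, amount FROM transactions WHERE amount = (SELECT MAX(amount) FROM transactions)

Result:
account | amount 
--------+--------
ACC-104 | 2932.81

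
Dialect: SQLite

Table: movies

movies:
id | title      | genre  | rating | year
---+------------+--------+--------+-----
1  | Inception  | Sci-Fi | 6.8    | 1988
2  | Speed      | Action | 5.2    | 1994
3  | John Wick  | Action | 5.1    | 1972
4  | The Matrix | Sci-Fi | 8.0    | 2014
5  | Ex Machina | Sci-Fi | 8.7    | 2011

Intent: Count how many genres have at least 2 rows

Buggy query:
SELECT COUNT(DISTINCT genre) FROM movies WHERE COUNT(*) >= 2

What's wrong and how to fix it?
Bug: COUNT(*) cannot appear in WHERE; the per-group count doesn't exist yet

Fix: Use a subquery that GROUPs and filters with HAVING, then count its rows

Corrected query:
SELECT COUNT(*) FROM (SELECT genre FROM movies GROUP BY genre HAVING COUNT(*) >= 2)

Result:
COUNT(*)
--------
2       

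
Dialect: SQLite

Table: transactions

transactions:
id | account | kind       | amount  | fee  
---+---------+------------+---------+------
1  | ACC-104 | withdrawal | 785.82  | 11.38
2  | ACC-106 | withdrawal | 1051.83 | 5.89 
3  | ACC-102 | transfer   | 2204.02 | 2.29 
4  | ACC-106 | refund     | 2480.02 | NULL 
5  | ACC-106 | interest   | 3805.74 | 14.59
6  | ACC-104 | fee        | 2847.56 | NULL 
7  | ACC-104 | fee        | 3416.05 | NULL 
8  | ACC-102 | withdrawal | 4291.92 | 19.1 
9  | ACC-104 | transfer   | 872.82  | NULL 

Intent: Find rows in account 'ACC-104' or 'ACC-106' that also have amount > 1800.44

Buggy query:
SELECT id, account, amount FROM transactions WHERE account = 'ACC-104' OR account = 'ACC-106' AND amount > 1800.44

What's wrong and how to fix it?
Bug: AND binds tighter than OR, so this parses as account = 'ACC-104' OR (account = 'ACC-106' AND amount > 1800.44)

Fix: Add parentheses around the OR so the AND applies to both alternatives

Corrected query:
SELECT id, account, amount FROM transactions WHERE (account = 'ACC-104' OR account = 'ACC-106') AND amount > 1800.44

Result:
id | account | amount 
---+---------+--------
4  | ACC-106 | 2480.02
5  | ACC-106 | 3805.74
6  | ACC-104 | 2847.56
7  | ACC-104 | 3416.05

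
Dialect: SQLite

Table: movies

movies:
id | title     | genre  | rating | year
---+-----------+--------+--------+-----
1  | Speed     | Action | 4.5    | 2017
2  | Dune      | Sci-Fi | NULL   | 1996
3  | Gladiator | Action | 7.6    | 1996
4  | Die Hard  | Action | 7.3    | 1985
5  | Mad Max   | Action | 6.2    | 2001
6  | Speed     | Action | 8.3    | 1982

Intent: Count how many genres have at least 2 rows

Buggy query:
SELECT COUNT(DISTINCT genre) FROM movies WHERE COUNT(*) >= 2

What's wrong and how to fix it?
Bug: WHERE filters individual rows, not groups, so a group-level COUNT is invalid there

Fix: Group first with HAVING COUNT(*) >= 2, then COUNT the resulting groups

Corrected query:
SELECT COUNT(*) FROM (SELECT genre FROM movies GROUP BY genre HAVING COUNT(*) >= 2)

Result:
COUNT(*)
--------
1       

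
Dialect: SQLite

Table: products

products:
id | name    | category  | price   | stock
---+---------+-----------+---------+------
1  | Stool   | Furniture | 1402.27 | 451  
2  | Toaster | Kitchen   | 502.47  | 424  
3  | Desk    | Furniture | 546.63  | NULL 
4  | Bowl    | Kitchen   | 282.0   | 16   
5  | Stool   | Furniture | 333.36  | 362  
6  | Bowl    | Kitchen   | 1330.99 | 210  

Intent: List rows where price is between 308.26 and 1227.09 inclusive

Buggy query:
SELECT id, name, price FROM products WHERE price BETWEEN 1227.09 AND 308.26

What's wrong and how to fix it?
Bug: The bounds are reversed; BETWEEN a AND b requires a <= b to match anything

Fix: Write BETWEEN 308.26 AND 1227.09

Corrected query:
SELECT id, name, price FROM products WHERE price BETWEEN 308.26 AND 1227.09

Result:
id | name    | price 
---+---------+-------
2  | Toaster | 502.47
3  | Desk    | 546.63
5  | Stool   | 333.36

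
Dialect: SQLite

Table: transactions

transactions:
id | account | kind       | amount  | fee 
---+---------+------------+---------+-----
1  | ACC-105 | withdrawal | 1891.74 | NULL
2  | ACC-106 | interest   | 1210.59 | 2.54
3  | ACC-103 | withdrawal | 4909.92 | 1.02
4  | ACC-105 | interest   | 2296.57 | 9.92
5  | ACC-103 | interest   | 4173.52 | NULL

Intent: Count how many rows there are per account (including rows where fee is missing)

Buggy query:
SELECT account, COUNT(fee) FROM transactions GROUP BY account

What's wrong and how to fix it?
Bug: COUNT(column) counts non-NULL values only; rows with NULL fee aren't counted

Fix: Use COUNT(*) to count all rows regardless of NULL

Corrected query:
SELECT account, COUNT(*) FROM transactions GROUP BY account

Result:
account | COUNT(*)
--------+---------
ACC-103 | 2       
ACC-105 | 2       
ACC-106 | 1       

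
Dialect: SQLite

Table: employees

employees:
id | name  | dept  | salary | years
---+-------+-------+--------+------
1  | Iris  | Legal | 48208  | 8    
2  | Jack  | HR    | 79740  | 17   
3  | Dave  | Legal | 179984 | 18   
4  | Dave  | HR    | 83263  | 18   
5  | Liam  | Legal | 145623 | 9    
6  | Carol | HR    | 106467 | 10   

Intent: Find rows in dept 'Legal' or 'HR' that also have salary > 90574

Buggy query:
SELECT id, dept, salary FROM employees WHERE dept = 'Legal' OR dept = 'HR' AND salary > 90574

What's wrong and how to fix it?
Bug: Without parentheses, AND is evaluated before OR, so the salary filter only applies to the 'HR' branch

Fix: Add parentheses around the OR so the AND applies to both alternatives

Corrected query:
SELECT id, dept, salary FROM employees WHERE (dept = 'Legal' OR dept = 'HR') AND salary > 90574

Result:
id | dept  | salary
---+-------+-------
3  | Legal | 179984
5  | Legal | 145623
6  | HR    | 106467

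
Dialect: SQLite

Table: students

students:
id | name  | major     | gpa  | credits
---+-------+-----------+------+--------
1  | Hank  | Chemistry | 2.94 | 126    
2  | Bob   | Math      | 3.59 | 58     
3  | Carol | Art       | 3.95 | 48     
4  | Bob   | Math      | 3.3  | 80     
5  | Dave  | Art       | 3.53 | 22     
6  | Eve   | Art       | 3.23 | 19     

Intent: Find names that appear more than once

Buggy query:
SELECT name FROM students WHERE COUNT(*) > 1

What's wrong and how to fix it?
Bug: COUNT(*) is an aggregate and cannot be used in WHERE

Fix: Group first, then use HAVING for the count condition

Corrected query:
SELECT name FROM students GROUP BY name HAVING COUNT(*) > 1

Result:
name
----
Bob 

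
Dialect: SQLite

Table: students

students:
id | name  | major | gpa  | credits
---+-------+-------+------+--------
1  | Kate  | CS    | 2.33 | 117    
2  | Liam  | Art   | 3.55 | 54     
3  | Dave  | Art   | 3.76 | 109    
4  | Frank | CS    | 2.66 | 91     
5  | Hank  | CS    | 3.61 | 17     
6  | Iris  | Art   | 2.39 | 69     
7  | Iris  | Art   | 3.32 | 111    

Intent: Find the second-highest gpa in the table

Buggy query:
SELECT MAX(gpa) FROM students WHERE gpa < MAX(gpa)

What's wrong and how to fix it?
Bug: MAX(gpa) on the right of the comparison is an aggregate-in-WHERE error

Fix: Compute the overall MAX in a subquery, then take MAX of rows below it

Corrected query:
SELECT MAX(gpa) FROM students WHERE gpa < (SELECT MAX(gpa) FROM students)

Result:
MAX(gpa)
--------
3.61    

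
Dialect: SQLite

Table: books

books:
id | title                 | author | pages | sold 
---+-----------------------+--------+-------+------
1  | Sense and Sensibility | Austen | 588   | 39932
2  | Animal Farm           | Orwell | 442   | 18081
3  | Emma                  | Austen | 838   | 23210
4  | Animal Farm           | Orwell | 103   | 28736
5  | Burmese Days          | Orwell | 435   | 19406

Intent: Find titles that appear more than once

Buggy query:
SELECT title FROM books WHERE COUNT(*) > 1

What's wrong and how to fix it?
Bug: WHERE can't reference COUNT(*); aggregates are computed after WHERE

Fix: GROUP BY title, then filter groups with HAVING COUNT(*) > 1

Corrected query:
SELECT title FROM books GROUP BY title HAVING COUNT(*) > 1

Result:
title      
-----------
Animal Farm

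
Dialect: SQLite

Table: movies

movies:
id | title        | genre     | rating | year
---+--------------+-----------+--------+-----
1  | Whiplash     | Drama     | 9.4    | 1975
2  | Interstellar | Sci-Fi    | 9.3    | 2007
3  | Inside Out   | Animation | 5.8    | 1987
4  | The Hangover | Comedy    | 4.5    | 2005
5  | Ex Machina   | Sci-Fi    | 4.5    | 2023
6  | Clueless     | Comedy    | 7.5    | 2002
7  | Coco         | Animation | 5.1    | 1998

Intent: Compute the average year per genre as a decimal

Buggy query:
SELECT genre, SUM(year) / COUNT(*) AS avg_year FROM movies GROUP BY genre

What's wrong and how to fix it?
Bug: SUM(year) and COUNT(*) are both integers; the division truncates the fractional part

Fix: Multiply by 1.0 (or CAST to REAL) to force floating-point division

Corrected query:
SELECT genre, SUM(year) * 1.0 / COUNT(*) AS avg_year FROM movies GROUP BY genre

Result:
genre     | avg_year
----------+---------
Animation | 1992.5  
Comedy    | 2003.5  
Drama     | 1975    
Sci-Fi    | 2015    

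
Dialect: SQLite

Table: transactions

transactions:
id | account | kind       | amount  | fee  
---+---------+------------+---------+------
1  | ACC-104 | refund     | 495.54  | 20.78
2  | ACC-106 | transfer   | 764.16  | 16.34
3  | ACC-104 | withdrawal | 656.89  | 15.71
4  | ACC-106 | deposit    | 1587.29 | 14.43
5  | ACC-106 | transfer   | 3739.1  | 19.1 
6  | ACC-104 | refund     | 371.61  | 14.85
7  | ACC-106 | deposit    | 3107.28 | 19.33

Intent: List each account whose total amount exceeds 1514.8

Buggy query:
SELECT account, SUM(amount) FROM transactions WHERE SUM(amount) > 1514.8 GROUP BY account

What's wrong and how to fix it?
Bug: WHERE runs before GROUP BY, so aggregates aren't available there

Fix: Use HAVING (which filters groups after aggregation) instead of WHERE

Corrected query:
SELECT account, SUM(amount) FROM transactions GROUP BY account HAVING SUM(amount) > 1514.8

Result:
account | SUM(amount)
--------+------------
ACC-104 | 1524.04    
ACC-106 | 9197.83    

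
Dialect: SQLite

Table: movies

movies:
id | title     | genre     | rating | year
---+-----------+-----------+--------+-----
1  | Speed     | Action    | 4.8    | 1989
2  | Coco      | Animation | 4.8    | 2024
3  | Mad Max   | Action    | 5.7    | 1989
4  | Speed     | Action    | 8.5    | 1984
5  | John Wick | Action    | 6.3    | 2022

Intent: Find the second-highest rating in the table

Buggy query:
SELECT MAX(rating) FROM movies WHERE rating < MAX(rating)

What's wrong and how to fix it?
Bug: MAX(rating) on the right of the comparison is an aggregate-in-WHERE error

Fix: Compute the overall MAX in a subquery, then take MAX of rows below it

Corrected query:
SELECT MAX(rating) FROM movies WHERE rating < (SELECT MAX(rating) FROM movies)

Result:
MAX(rating)
-----------
6.3        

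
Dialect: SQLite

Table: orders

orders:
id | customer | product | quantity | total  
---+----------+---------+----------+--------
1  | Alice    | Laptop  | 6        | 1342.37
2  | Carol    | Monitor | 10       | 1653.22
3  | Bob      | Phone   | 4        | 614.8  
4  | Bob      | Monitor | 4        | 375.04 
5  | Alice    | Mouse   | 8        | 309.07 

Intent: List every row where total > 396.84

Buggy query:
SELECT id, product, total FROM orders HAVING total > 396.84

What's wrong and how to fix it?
Bug: HAVING filters the output of aggregation, but this query has no GROUP BY and no aggregate functions, so SQLite rejects it (HAVING clause on a non-aggregate query); the condition here is per row

Fix: Use WHERE for row-level filtering

Corrected query:
SELECT id, product, total FROM orders WHERE total > 396.84

Result:
id | product | total  
---+---------+--------
1  | Laptop  | 1342.37
2  | Monitor | 1653.22
3  | Phone   | 614.8  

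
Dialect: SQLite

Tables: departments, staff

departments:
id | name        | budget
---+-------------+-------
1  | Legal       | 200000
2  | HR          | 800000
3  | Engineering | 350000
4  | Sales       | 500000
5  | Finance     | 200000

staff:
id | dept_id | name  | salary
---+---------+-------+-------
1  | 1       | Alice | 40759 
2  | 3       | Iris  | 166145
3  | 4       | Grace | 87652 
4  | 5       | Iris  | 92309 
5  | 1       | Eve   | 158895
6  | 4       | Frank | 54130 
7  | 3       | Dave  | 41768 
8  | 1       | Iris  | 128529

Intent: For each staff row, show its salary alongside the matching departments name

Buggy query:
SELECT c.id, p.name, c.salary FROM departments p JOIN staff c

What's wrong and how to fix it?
Bug: JOIN with no ON clause produces a cartesian product; every staff row pairs with every departments row

Fix: Specify the join condition linking the foreign key to the parent id

Corrected query:
SELECT c.id, p.name, c.salary FROM departments p JOIN staff c ON c.dept_id = p.id

Result:
id | name        | salary
---+-------------+-------
1  | Legal       | 40759 
2  | Engineering | 166145
3  | Sales       | 87652 
4  | Finance     | 92309 
5  | Legal       | 158895
6  | Sales       | 54130 
7  | Engineering | 41768 
8  | Legal       | 128529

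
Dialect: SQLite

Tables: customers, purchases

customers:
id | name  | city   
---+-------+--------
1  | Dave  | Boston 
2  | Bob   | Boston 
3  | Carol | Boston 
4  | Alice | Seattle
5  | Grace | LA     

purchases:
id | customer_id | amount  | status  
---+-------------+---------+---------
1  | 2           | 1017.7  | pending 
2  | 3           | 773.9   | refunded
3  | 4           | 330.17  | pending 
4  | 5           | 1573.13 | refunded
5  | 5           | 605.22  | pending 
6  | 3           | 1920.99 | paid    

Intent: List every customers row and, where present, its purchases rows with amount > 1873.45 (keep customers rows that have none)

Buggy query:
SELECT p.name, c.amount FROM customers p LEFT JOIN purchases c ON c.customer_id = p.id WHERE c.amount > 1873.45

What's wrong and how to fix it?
Bug: A WHERE condition on the right-hand table after LEFT JOIN drops unmatched parents

Fix: Put 'c.amount > 1873.45' in the JOIN's ON clause instead of WHERE

Corrected query:
SELECT p.name, c.amount FROM customers p LEFT JOIN purchases c ON c.customer_id = p.id AND c.amount > 1873.45

Result:
name  | amount 
------+--------
Dave  | NULL   
Bob   | NULL   
Carol | 1920.99
Alice | NULL   
Grace | NULL   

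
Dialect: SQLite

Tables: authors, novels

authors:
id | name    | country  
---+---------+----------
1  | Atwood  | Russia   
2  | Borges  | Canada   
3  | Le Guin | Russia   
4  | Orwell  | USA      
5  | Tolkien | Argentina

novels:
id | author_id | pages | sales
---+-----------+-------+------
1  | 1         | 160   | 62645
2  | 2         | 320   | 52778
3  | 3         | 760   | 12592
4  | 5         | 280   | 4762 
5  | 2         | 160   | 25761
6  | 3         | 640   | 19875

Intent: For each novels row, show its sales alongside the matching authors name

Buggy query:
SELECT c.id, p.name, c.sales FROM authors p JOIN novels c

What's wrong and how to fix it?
Bug: JOIN with no ON clause produces a cartesian product; every novels row pairs with every authors row

Fix: Add ON c.author_id = p.id to the JOIN

Corrected query:
SELECT c.id, p.name, c.sales FROM authors p JOIN novels c ON c.author_id = p.id

Result:
id | name    | sales
---+---------+------
1  | Atwood  | 62645
2  | Borges  | 52778
3  | Le Guin | 12592
4  | Tolkien | 4762 
5  | Borges  | 25761
6  | Le Guin | 19875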